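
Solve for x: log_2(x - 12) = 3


Convert to exponential form: x - 12 = 2^3 = 8
x = 8 + 12 = 20
Check: log_2(20 - 12) = log_2(8) = log_2(8) = 3 ✓

x = 20


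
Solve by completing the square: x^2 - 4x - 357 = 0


Start: x^2 - 4x - 357 = 0
Move constant: x^2 - 4x = 357
Half of -4 is -2, squared is 4
Add 4 to both sides: x^2 - 4x + 4 = 361
(x - 2)^2 = 361
x - 2 = ±19
x = 2 + 19 = 21 or x = 2 - 19 = -17

x = -17, x = 21


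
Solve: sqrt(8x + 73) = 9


Square both sides: 8x + 73 = 9^2 = 81
8x = 81 - 73 = 8
x = 1
Check: sqrt(8*1 + 73) = sqrt(81) = 9 ✓

x = 1


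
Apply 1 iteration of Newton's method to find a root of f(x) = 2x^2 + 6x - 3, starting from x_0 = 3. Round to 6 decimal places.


Newton's method: x_(n+1) = x_n - f(x_n)/f'(x_n)
f(x) = 2x^2 + 6x - 3
f'(x) = 4x + 6

Iteration 1:
  f(3.000000) = 33.000000
  f'(3.000000) = 18.000000
  x_1 = 3.000000 - (33.000000)/(18.000000) = 1.166667

x_1 = 1.166667


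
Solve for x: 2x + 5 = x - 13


Starting with: 2x + 5 = x - 13
Move all x terms to left: (2 - 1)x = -13 - 5
Simplify: x = -18
Divide both sides by 1: x = -18

x = -18


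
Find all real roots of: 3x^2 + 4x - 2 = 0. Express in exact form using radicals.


Using the quadratic formula: x = (-b ± sqrt(b^2 - 4ac)) / (2a)
Here a = 3, b = 4, c = -2
Discriminant = b^2 - 4ac = 4^2 - 4(3)(-2) = 16 + 24 = 40
Since discriminant = 40 > 0, there are two real roots.
x = (-4 ± 2*sqrt(10)) / 6
Simplifying: x = (-2 ± sqrt(10)) / 3
Numerically: x ≈ 0.3874 or x ≈ -1.7208

x = (-2 + sqrt(10)) / 3 or x = (-2 - sqrt(10)) / 3


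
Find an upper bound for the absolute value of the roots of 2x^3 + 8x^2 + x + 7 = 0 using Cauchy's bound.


Cauchy's bound: all roots r satisfy |r| <= 1 + max(|a_i/a_n|) for i = 0,...,n-1
where a_n is the leading coefficient.

Coefficients: [2, 8, 1, 7]
Leading coefficient a_n = 2
Ratios |a_i/a_n|: 4, 1/2, 7/2
Maximum ratio: 4
Cauchy's bound: |r| <= 1 + 4 = 5

Upper bound = 5


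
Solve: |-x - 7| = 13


An absolute value equation |expr| = 13 gives two cases:
Case 1: -x - 7 = 13
  -x = 20, so x = -20
Case 2: -x - 7 = -13
  -x = -6, so x = 6

x = -20, x = 6


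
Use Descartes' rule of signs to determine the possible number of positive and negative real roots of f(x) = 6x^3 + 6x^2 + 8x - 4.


Descartes' rule of signs:

For positive roots, count sign changes in f(x) = 6x^3 + 6x^2 + 8x - 4:
Signs of coefficients: +, +, +, -
Number of sign changes: 1
Possible positive real roots: 1

For negative roots, examine f(-x) = -6x^3 + 6x^2 - 8x - 4:
Signs of coefficients: -, +, -, -
Number of sign changes: 2
Possible negative real roots: 2, 0

Positive roots: 1; Negative roots: 2 or 0


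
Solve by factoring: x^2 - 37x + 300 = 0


We need two numbers that multiply to 300 and add to -37.
Those numbers are -12 and -25 (since (-12) * (-25) = 300 and (-12) + (-25) = -37).
So x^2 - 37x + 300 = (x - 12)(x - 25) = 0
Setting each factor to zero: x = 12 or x = 25

x = 12, x = 25


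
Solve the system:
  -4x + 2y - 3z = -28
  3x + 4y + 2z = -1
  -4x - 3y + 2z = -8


Using Cramer's rule. Expand each determinant along the first row.
D  = (-4)*[4*2 - 2*(-3)] - 2*[3*2 - 2*(-4)] + (-3)*[3*(-3) - 4*(-4)]
  = (-4)*(14) - 2*(14) + (-3)*(7) = -105
Dx = (-28)*[4*2 - 2*(-3)] - 2*[(-1)*2 - 2*(-8)] + (-3)*[(-1)*(-3) - 4*(-8)]
  = (-28)*(14) - 2*(14) + (-3)*(35) = -525
Dy = (-4)*[(-1)*2 - 2*(-8)] - (-28)*[3*2 - 2*(-4)] + (-3)*[3*(-8) - (-1)*(-4)]
  = (-4)*(14) - (-28)*(14) + (-3)*(-28) = 420
Dz = (-4)*[4*(-8) - (-1)*(-3)] - 2*[3*(-8) - (-1)*(-4)] + (-28)*[3*(-3) - 4*(-4)]
  = (-4)*(-35) - 2*(-28) + (-28)*(7) = 0
x = Dx/D = -525/-105 = 5, y = Dy/D = 420/-105 = -4, z = Dz/D = 0/-105 = 0
Check eq1: (-4)(5) + (2)(-4) + (-3)(0) = -28 = -28 ✓
Check eq2: (3)(5) + (4)(-4) + (2)(0) = -1 = -1 ✓
Check eq3: (-4)(5) + (-3)(-4) + (2)(0) = -8 = -8 ✓

x = 5, y = -4, z = 0


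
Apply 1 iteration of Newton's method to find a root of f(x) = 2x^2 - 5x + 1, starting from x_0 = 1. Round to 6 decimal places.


Newton's method: x_(n+1) = x_n - f(x_n)/f'(x_n)
f(x) = 2x^2 - 5x + 1
f'(x) = 4x - 5

Iteration 1:
  f(1.000000) = -2.000000
  f'(1.000000) = -1.000000
  x_1 = 1.000000 - (-2.000000)/(-1.000000) = -1.000000

x_1 = -1.000000


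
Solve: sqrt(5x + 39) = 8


Square both sides: 5x + 39 = 8^2 = 64
5x = 64 - 39 = 25
x = 5
Check: sqrt(5*5 + 39) = sqrt(64) = 8 ✓

x = 5


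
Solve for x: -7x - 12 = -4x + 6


Starting with: -7x - 12 = -4x + 6
Move all x terms to left: (-7 + 4)x = 6 + 12
Simplify: -3x = 18
Divide both sides by -3: x = -6

x = -6


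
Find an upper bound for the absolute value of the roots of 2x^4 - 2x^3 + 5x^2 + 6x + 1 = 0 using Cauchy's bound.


Cauchy's bound: all roots r satisfy |r| <= 1 + max(|a_i/a_n|) for i = 0,...,n-1
where a_n is the leading coefficient.

Coefficients: [2, -2, 5, 6, 1]
Leading coefficient a_n = 2
Ratios |a_i/a_n|: 1, 5/2, 3, 1/2
Maximum ratio: 3
Cauchy's bound: |r| <= 1 + 3 = 4

Upper bound = 4


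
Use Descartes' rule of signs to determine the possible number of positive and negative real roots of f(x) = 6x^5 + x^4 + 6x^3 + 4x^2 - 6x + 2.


Descartes' rule of signs:

For positive roots, count sign changes in f(x) = 6x^5 + x^4 + 6x^3 + 4x^2 - 6x + 2:
Signs of coefficients: +, +, +, +, -, +
Number of sign changes: 2
Possible positive real roots: 2, 0

For negative roots, examine f(-x) = -6x^5 + x^4 - 6x^3 + 4x^2 + 6x + 2:
Signs of coefficients: -, +, -, +, +, +
Number of sign changes: 3
Possible negative real roots: 3, 1

Positive roots: 2 or 0; Negative roots: 3 or 1


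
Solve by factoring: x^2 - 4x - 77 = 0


We need two numbers that multiply to -77 and add to -4.
Those numbers are -11 and 7 (since (-11) * 7 = -77 and (-11) + 7 = -4).
So x^2 - 4x - 77 = (x - 11)(x + 7) = 0
Setting each factor to zero: x = 11 or x = -7

x = -7, x = 11


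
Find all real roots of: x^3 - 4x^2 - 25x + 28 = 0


Let p(x) = x^3 - 4x^2 - 25x + 28. By the rational root theorem (leading coefficient 1), any rational root is an integer divisor of 28: try ±1, ±2, ... in turn.
Test x = 1: value = 0 ✓, so (x - 1) is a factor.
Synthetic division by (x - 1): bring down 1; 1(1) - 4 = -3; (-3)(1) - 25 = -28; (-28)(1) + 28 = 0 → quotient x^2 - 3x - 28, remainder 0.
Solve the quadratic x^2 - 3x - 28 = 0: discriminant = (-3)^2 - 4(1)(-28) = 9 + 112 = 121.
sqrt(121) = 11, so x = (3 ± 11)/2: x = 7 or x = -4.

x = -4, x = 1, x = 7


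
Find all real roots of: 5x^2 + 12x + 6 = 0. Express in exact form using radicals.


Using the quadratic formula: x = (-b ± sqrt(b^2 - 4ac)) / (2a)
Here a = 5, b = 12, c = 6
Discriminant = b^2 - 4ac = 12^2 - 4(5)(6) = 144 - 120 = 24
Since discriminant = 24 > 0, there are two real roots.
x = (-12 ± 2*sqrt(6)) / 10
Simplifying: x = (-6 ± sqrt(6)) / 5
Numerically: x ≈ -0.7101 or x ≈ -1.6899

x = (-6 + sqrt(6)) / 5 or x = (-6 - sqrt(6)) / 5


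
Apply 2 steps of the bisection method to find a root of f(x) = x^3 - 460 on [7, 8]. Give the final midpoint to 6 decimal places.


f(x) = x^3 - 460
f(7) = -117 < 0
f(8) = 52 > 0

Step 1: midpoint = (7.000000 + 8.000000)/2 = 7.500000
  f(7.500000) = -38.125000
  f(mid) < 0, so root is in [7.500000, 8.000000]

Step 2: midpoint = (7.500000 + 8.000000)/2 = 7.750000
  f(7.750000) = 5.484375
  f(mid) > 0, so root is in [7.500000, 7.750000]

midpoint = 7.750000


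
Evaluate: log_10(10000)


We need the exponent such that 10^? = 10000
10^4 = 10000
Therefore log_10(10000) = 4

4


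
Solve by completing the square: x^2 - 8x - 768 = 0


Start: x^2 - 8x - 768 = 0
Move constant: x^2 - 8x = 768
Half of -8 is -4, squared is 16
Add 16 to both sides: x^2 - 8x + 16 = 784
(x - 4)^2 = 784
x - 4 = ±28
x = 4 + 28 = 32 or x = 4 - 28 = -24

x = -24, x = 32


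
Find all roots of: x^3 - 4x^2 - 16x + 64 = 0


Let p(x) = x^3 - 4x^2 - 16x + 64. By the rational root theorem (leading coefficient 1), any rational root is an integer divisor of 64: try ±1, ±2, ... in turn.
Test x = 1: value = 45 ≠ 0.
Test x = -1: value = 75 ≠ 0.
Test x = 2: value = 24 ≠ 0.
Test x = -2: value = 72 ≠ 0.
Test x = 4: value = 0 ✓, so (x - 4) is a factor.
Synthetic division by (x - 4): bring down 1; 1(4) - 4 = 0; 0(4) - 16 = -16; (-16)(4) + 64 = 0 → quotient x^2 - 16, remainder 0.
Solve the quadratic x^2 - 16 = 0: discriminant = 0^2 - 4(1)(-16) = 0 + 64 = 64.
sqrt(64) = 8, so x = (0 ± 8)/2: x = 4 or x = -4.
Collecting all roots found:

x = -4, x = 4 (multiplicity 2)


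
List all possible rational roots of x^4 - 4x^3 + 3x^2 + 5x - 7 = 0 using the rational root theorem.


Rational root theorem: possible roots are ±p/q where:
  p divides the constant term (-7): p ∈ {1, 7}
  q divides the leading coefficient (1): q ∈ {1}

All possible rational roots: -7, -1, 1, 7

-7, -1, 1, 7


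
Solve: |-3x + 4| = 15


An absolute value equation |expr| = 15 gives two cases:
Case 1: -3x + 4 = 15
  -3x = 11, so x = -11/3
Case 2: -3x + 4 = -15
  -3x = -19, so x = 19/3

x = -11/3, x = 19/3


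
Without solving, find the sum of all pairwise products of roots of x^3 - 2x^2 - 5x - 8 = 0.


By Vieta's formulas for x^3 + bx^2 + cx + d = 0:
  r1 + r2 + r3 = -b/a = 2
  r1*r2 + r1*r3 + r2*r3 = c/a = -5
  r1*r2*r3 = -d/a = 8


Sum of pairwise products = -5


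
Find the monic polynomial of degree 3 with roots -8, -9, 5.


A monic polynomial with roots -8, -9, 5 is:
p(x) = (x + 8)(x + 9)(x - 5)
After multiplying by (x + 8): x + 8
After multiplying by (x + 9): x^2 + 17x + 72
After multiplying by (x - 5): x^3 + 12x^2 - 13x - 360

x^3 + 12x^2 - 13x - 360


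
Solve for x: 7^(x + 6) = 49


Express both sides with the same base.
49 = 7^2
Since the bases match, equate exponents: x + 6 = 2
So x = 2 - (6) = -4

x = -4


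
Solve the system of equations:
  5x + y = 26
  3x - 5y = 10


Using Cramer's rule:
Determinant D = (5)(-5) - (3)(1) = -25 - 3 = -28
Dx = (26)(-5) - (10)(1) = -130 - 10 = -140
Dy = (5)(10) - (3)(26) = 50 - 78 = -28
x = Dx/D = -140/-28 = 5
y = Dy/D = -28/-28 = 1

x = 5, y = 1


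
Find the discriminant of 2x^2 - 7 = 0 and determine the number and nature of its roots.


For ax^2 + bx + c = 0, discriminant D = b^2 - 4ac
Here a = 2, b = 0, c = -7
D = (0)^2 - 4(2)(-7) = 0 + 56 = 56

D = 56 > 0 but not a perfect square
The equation has 2 distinct real irrational roots.

Discriminant = 56, 2 distinct real irrational roots


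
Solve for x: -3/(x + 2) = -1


Multiply both sides by (x + 2): -3 = -1(x + 2)
Distribute: -3 = -x - 2
-x = -3 + 2 = -1
x = 1

x = 1


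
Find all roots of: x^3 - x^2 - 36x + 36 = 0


Let p(x) = x^3 - x^2 - 36x + 36. By the rational root theorem (leading coefficient 1), any rational root is an integer divisor of 36: try ±1, ±2, ... in turn.
Test x = 1: value = 0 ✓, so (x - 1) is a factor.
Synthetic division by (x - 1): bring down 1; 1(1) - 1 = 0; 0(1) - 36 = -36; (-36)(1) + 36 = 0 → quotient x^2 - 36, remainder 0.
Solve the quadratic x^2 - 36 = 0: discriminant = 0^2 - 4(1)(-36) = 0 + 144 = 144.
sqrt(144) = 12, so x = (0 ± 12)/2: x = 6 or x = -6.
Collecting all roots found:

x = -6, x = 1, x = 6


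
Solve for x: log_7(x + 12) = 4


Convert to exponential form: x + 12 = 7^4 = 2401
x = 2401 - 12 = 2389
Check: log_7(2389 + 12) = log_7(2401) = log_7(2401) = 4 ✓

x = 2389


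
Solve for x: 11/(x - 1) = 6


Multiply both sides by (x - 1): 11 = 6(x - 1)
Distribute: 11 = 6x - 6
6x = 11 + 6 = 17
x = 17/6

x = 17/6


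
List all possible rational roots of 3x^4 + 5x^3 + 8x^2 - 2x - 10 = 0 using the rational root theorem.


Rational root theorem: possible roots are ±p/q where:
  p divides the constant term (-10): p ∈ {1, 2, 5, 10}
  q divides the leading coefficient (3): q ∈ {1, 3}

All possible rational roots: -10, -5, -10/3, -2, -5/3, -1, -2/3, -1/3, 1/3, 2/3, 1, 5/3, 2, 10/3, 5, 10

-10, -5, -10/3, -2, -5/3, -1, -2/3, -1/3, 1/3, 2/3, 1, 5/3, 2, 10/3, 5, 10


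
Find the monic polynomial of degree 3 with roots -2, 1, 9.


A monic polynomial with roots -2, 1, 9 is:
p(x) = (x + 2)(x - 1)(x - 9)
After multiplying by (x + 2): x + 2
After multiplying by (x - 1): x^2 + x - 2
After multiplying by (x - 9): x^3 - 8x^2 - 11x + 18

x^3 - 8x^2 - 11x + 18


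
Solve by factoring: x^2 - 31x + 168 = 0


We need two numbers that multiply to 168 and add to -31.
Those numbers are -24 and -7 (since (-24) * (-7) = 168 and (-24) + (-7) = -31).
So x^2 - 31x + 168 = (x - 24)(x - 7) = 0
Setting each factor to zero: x = 24 or x = 7

x = 7, x = 24


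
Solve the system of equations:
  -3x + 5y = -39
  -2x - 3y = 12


Using Cramer's rule:
Determinant D = (-3)(-3) - (-2)(5) = 9 + 10 = 19
Dx = (-39)(-3) - (12)(5) = 117 - 60 = 57
Dy = (-3)(12) - (-2)(-39) = -36 - 78 = -114
x = Dx/D = 57/19 = 3
y = Dy/D = -114/19 = -6

x = 3, y = -6


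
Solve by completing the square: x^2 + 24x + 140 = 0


Start: x^2 + 24x + 140 = 0
Move constant: x^2 + 24x = -140
Half of 24 is 12, squared is 144
Add 144 to both sides: x^2 + 24x + 144 = 4
(x + 12)^2 = 4
x + 12 = ±2
x = -12 + 2 = -10 or x = -12 - 2 = -14

x = -14, x = -10


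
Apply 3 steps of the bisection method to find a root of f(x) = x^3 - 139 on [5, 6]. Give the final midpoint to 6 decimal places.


f(x) = x^3 - 139
f(5) = -14 < 0
f(6) = 77 > 0

Step 1: midpoint = (5.000000 + 6.000000)/2 = 5.500000
  f(5.500000) = 27.375000
  f(mid) > 0, so root is in [5.000000, 5.500000]

Step 2: midpoint = (5.000000 + 5.500000)/2 = 5.250000
  f(5.250000) = 5.703125
  f(mid) > 0, so root is in [5.000000, 5.250000]

Step 3: midpoint = (5.000000 + 5.250000)/2 = 5.125000
  f(5.125000) = -4.388672
  f(mid) < 0, so root is in [5.125000, 5.250000]

midpoint = 5.125000


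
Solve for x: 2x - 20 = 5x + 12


Starting with: 2x - 20 = 5x + 12
Move all x terms to left: (2 - 5)x = 12 + 20
Simplify: -3x = 32
Divide both sides by -3: x = -32/3

x = -32/3


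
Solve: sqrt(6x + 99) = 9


Square both sides: 6x + 99 = 9^2 = 81
6x = 81 - 99 = -18
x = -3
Check: sqrt(6*(-3) + 99) = sqrt(81) = 9 ✓

x = -3


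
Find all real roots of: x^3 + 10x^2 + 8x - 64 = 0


Let p(x) = x^3 + 10x^2 + 8x - 64. By the rational root theorem (leading coefficient 1), any rational root is an integer divisor of 64: try ±1, ±2, ... in turn.
Test x = 1: value = -45 ≠ 0.
Test x = -1: value = -63 ≠ 0.
Test x = 2: value = 0 ✓, so (x - 2) is a factor.
Synthetic division by (x - 2): bring down 1; 1(2) + 10 = 12; 12(2) + 8 = 32; 32(2) - 64 = 0 → quotient x^2 + 12x + 32, remainder 0.
Solve the quadratic x^2 + 12x + 32 = 0: discriminant = 12^2 - 4(1)(32) = 144 - 128 = 16.
sqrt(16) = 4, so x = (-12 ± 4)/2: x = -4 or x = -8.

x = -8, x = -4, x = 2


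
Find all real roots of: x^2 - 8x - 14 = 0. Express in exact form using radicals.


Using the quadratic formula: x = (-b ± sqrt(b^2 - 4ac)) / (2a)
Here a = 1, b = -8, c = -14
Discriminant = b^2 - 4ac = (-8)^2 - 4(1)(-14) = 64 + 56 = 120
Since discriminant = 120 > 0, there are two real roots.
x = (8 ± 2*sqrt(30)) / 2
Simplifying: x = 4 ± sqrt(30)
Numerically: x ≈ 9.4772 or x ≈ -1.4772

x = 4 + sqrt(30) or x = 4 - sqrt(30)


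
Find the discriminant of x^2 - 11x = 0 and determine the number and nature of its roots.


For ax^2 + bx + c = 0, discriminant D = b^2 - 4ac
Here a = 1, b = -11, c = 0
D = (-11)^2 - 4(1)(0) = 121 - 0 = 121

D = 121 > 0 and is a perfect square (sqrt = 11)
The equation has 2 distinct real rational roots.

Discriminant = 121, 2 distinct real rational roots


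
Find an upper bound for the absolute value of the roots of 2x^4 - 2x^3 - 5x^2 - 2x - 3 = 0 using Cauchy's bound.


Cauchy's bound: all roots r satisfy |r| <= 1 + max(|a_i/a_n|) for i = 0,...,n-1
where a_n is the leading coefficient.

Coefficients: [2, -2, -5, -2, -3]
Leading coefficient a_n = 2
Ratios |a_i/a_n|: 1, 5/2, 1, 3/2
Maximum ratio: 5/2
Cauchy's bound: |r| <= 1 + 5/2 = 7/2

Upper bound = 7/2


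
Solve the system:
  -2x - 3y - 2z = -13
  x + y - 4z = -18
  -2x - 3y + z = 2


Using Cramer's rule. Expand each determinant along the first row.
D  = (-2)*[1*1 - (-4)*(-3)] - (-3)*[1*1 - (-4)*(-2)] + (-2)*[1*(-3) - 1*(-2)]
  = (-2)*(-11) - (-3)*(-7) + (-2)*(-1) = 3
Dx = (-13)*[1*1 - (-4)*(-3)] - (-3)*[(-18)*1 - (-4)*2] + (-2)*[(-18)*(-3) - 1*2]
  = (-13)*(-11) - (-3)*(-10) + (-2)*(52) = 9
Dy = (-2)*[(-18)*1 - (-4)*2] - (-13)*[1*1 - (-4)*(-2)] + (-2)*[1*2 - (-18)*(-2)]
  = (-2)*(-10) - (-13)*(-7) + (-2)*(-34) = -3
Dz = (-2)*[1*2 - (-18)*(-3)] - (-3)*[1*2 - (-18)*(-2)] + (-13)*[1*(-3) - 1*(-2)]
  = (-2)*(-52) - (-3)*(-34) + (-13)*(-1) = 15
x = Dx/D = 9/3 = 3, y = Dy/D = -3/3 = -1, z = Dz/D = 15/3 = 5
Check eq1: (-2)(3) + (-3)(-1) + (-2)(5) = -13 = -13 ✓
Check eq2: (1)(3) + (1)(-1) + (-4)(5) = -18 = -18 ✓
Check eq3: (-2)(3) + (-3)(-1) + (1)(5) = 2 = 2 ✓

x = 3, y = -1, z = 5


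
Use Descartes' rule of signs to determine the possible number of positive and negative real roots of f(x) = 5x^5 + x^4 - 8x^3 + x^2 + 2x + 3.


Descartes' rule of signs:

For positive roots, count sign changes in f(x) = 5x^5 + x^4 - 8x^3 + x^2 + 2x + 3:
Signs of coefficients: +, +, -, +, +, +
Number of sign changes: 2
Possible positive real roots: 2, 0

For negative roots, examine f(-x) = -5x^5 + x^4 + 8x^3 + x^2 - 2x + 3:
Signs of coefficients: -, +, +, +, -, +
Number of sign changes: 3
Possible negative real roots: 3, 1

Positive roots: 2 or 0; Negative roots: 3 or 1


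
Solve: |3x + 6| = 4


An absolute value equation |expr| = 4 gives two cases:
Case 1: 3x + 6 = 4
  3x = -2, so x = -2/3
Case 2: 3x + 6 = -4
  3x = -10, so x = -10/3

x = -10/3, x = -2/3


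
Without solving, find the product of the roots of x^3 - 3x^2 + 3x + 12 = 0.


By Vieta's formulas for x^3 + bx^2 + cx + d = 0:
  r1 + r2 + r3 = -b/a = 3
  r1*r2 + r1*r3 + r2*r3 = c/a = 3
  r1*r2*r3 = -d/a = -12


Product = -12


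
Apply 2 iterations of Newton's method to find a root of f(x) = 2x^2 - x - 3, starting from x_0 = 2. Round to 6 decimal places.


Newton's method: x_(n+1) = x_n - f(x_n)/f'(x_n)
f(x) = 2x^2 - x - 3
f'(x) = 4x - 1

Iteration 1:
  f(2.000000) = 3.000000
  f'(2.000000) = 7.000000
  x_1 = 2.000000 - (3.000000)/(7.000000) = 1.571429

Iteration 2:
  f(1.571429) = 0.367347
  f'(1.571429) = 5.285714
  x_2 = 1.571429 - (0.367347)/(5.285714) = 1.501931

x_2 = 1.501931


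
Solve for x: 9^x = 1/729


Express both sides with the same base.
1/729 = 9^(-3)
Since the bases match: x = -3

x = -3


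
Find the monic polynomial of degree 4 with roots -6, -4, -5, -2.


A monic polynomial with roots -6, -4, -5, -2 is:
p(x) = (x + 6)(x + 4)(x + 5)(x + 2)
After multiplying by (x + 6): x + 6
After multiplying by (x + 4): x^2 + 10x + 24
After multiplying by (x + 5): x^3 + 15x^2 + 74x + 120
After multiplying by (x + 2): x^4 + 17x^3 + 104x^2 + 268x + 240

x^4 + 17x^3 + 104x^2 + 268x + 240


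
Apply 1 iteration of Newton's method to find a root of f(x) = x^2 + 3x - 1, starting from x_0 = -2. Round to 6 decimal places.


Newton's method: x_(n+1) = x_n - f(x_n)/f'(x_n)
f(x) = x^2 + 3x - 1
f'(x) = 2x + 3

Iteration 1:
  f(-2.000000) = -3.000000
  f'(-2.000000) = -1.000000
  x_1 = -2.000000 - (-3.000000)/(-1.000000) = -5.000000

x_1 = -5.000000


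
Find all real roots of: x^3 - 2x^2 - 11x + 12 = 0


Let p(x) = x^3 - 2x^2 - 11x + 12. By the rational root theorem (leading coefficient 1), any rational root is an integer divisor of 12: try ±1, ±2, ... in turn.
Test x = 1: value = 0 ✓, so (x - 1) is a factor.
Synthetic division by (x - 1): bring down 1; 1(1) - 2 = -1; (-1)(1) - 11 = -12; (-12)(1) + 12 = 0 → quotient x^2 - x - 12, remainder 0.
Solve the quadratic x^2 - x - 12 = 0: discriminant = (-1)^2 - 4(1)(-12) = 1 + 48 = 49.
sqrt(49) = 7, so x = (1 ± 7)/2: x = 4 or x = -3.

x = -3, x = 1, x = 4


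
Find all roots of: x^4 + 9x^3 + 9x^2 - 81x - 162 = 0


Let p(x) = x^4 + 9x^3 + 9x^2 - 81x - 162. By the rational root theorem (leading coefficient 1), any rational root is an integer divisor of 162: try ±1, ±2, ... in turn.
Test x = 1: value = -224 ≠ 0.
Test x = -1: value = -80 ≠ 0.
Test x = 2: value = -200 ≠ 0.
Test x = -2: value = -20 ≠ 0.
Test x = 3: value = 0 ✓, so (x - 3) is a factor.
Synthetic division by (x - 3): bring down 1; 1(3) + 9 = 12; 12(3) + 9 = 45; 45(3) - 81 = 54; 54(3) - 162 = 0 → quotient x^3 + 12x^2 + 45x + 54, remainder 0.
Continue with the quotient x^3 + 12x^2 + 45x + 54 (candidates must divide 54; re-test x = 3 first in case it repeats).
Test x = 3: value = 324 ≠ 0.
Test x = -3: value = 0 ✓, so (x + 3) is a factor.
Synthetic division by (x + 3): bring down 1; 1(-3) + 12 = 9; 9(-3) + 45 = 18; 18(-3) + 54 = 0 → quotient x^2 + 9x + 18, remainder 0.
Solve the quadratic x^2 + 9x + 18 = 0: discriminant = 9^2 - 4(1)(18) = 81 - 72 = 9.
sqrt(9) = 3, so x = (-9 ± 3)/2: x = -3 or x = -6.
Collecting all roots found:

x = -6, x = -3 (multiplicity 2), x = 3


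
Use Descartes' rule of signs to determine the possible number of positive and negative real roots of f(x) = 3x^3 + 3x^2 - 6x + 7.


Descartes' rule of signs:

For positive roots, count sign changes in f(x) = 3x^3 + 3x^2 - 6x + 7:
Signs of coefficients: +, +, -, +
Number of sign changes: 2
Possible positive real roots: 2, 0

For negative roots, examine f(-x) = -3x^3 + 3x^2 + 6x + 7:
Signs of coefficients: -, +, +, +
Number of sign changes: 1
Possible negative real roots: 1

Positive roots: 2 or 0; Negative roots: 1


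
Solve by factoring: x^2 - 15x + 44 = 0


We need two numbers that multiply to 44 and add to -15.
Those numbers are -11 and -4 (since (-11) * (-4) = 44 and (-11) + (-4) = -15).
So x^2 - 15x + 44 = (x - 11)(x - 4) = 0
Setting each factor to zero: x = 11 or x = 4

x = 4, x = 11


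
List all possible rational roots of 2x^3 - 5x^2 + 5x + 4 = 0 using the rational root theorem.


Rational root theorem: possible roots are ±p/q where:
  p divides the constant term (4): p ∈ {1, 2, 4}
  q divides the leading coefficient (2): q ∈ {1, 2}

All possible rational roots: -4, -2, -1, -1/2, 1/2, 1, 2, 4

-4, -2, -1, -1/2, 1/2, 1, 2, 4


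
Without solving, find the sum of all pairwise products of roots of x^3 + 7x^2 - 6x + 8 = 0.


By Vieta's formulas for x^3 + bx^2 + cx + d = 0:
  r1 + r2 + r3 = -b/a = -7
  r1*r2 + r1*r3 + r2*r3 = c/a = -6
  r1*r2*r3 = -d/a = -8


Sum of pairwise products = -6


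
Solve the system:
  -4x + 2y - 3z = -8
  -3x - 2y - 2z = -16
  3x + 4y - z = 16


Using Cramer's rule. Expand each determinant along the first row.
D  = (-4)*[(-2)*(-1) - (-2)*4] - 2*[(-3)*(-1) - (-2)*3] + (-3)*[(-3)*4 - (-2)*3]
  = (-4)*(10) - 2*(9) + (-3)*(-6) = -40
Dx = (-8)*[(-2)*(-1) - (-2)*4] - 2*[(-16)*(-1) - (-2)*16] + (-3)*[(-16)*4 - (-2)*16]
  = (-8)*(10) - 2*(48) + (-3)*(-32) = -80
Dy = (-4)*[(-16)*(-1) - (-2)*16] - (-8)*[(-3)*(-1) - (-2)*3] + (-3)*[(-3)*16 - (-16)*3]
  = (-4)*(48) - (-8)*(9) + (-3)*(0) = -120
Dz = (-4)*[(-2)*16 - (-16)*4] - 2*[(-3)*16 - (-16)*3] + (-8)*[(-3)*4 - (-2)*3]
  = (-4)*(32) - 2*(0) + (-8)*(-6) = -80
x = Dx/D = -80/-40 = 2, y = Dy/D = -120/-40 = 3, z = Dz/D = -80/-40 = 2
Check eq1: (-4)(2) + (2)(3) + (-3)(2) = -8 = -8 ✓
Check eq2: (-3)(2) + (-2)(3) + (-2)(2) = -16 = -16 ✓
Check eq3: (3)(2) + (4)(3) + (-1)(2) = 16 = 16 ✓

x = 2, y = 3, z = 2


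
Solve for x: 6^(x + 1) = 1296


Express both sides with the same base.
1296 = 6^4
Since the bases match, equate exponents: x + 1 = 4
So x = 4 - (1) = 3

x = 3


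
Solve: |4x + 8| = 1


An absolute value equation |expr| = 1 gives two cases:
Case 1: 4x + 8 = 1
  4x = -7, so x = -7/4
Case 2: 4x + 8 = -1
  4x = -9, so x = -9/4

x = -9/4, x = -7/4


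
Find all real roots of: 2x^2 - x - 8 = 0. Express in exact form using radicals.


Using the quadratic formula: x = (-b ± sqrt(b^2 - 4ac)) / (2a)
Here a = 2, b = -1, c = -8
Discriminant = b^2 - 4ac = (-1)^2 - 4(2)(-8) = 1 + 64 = 65
Since discriminant = 65 > 0, there are two real roots.
x = (1 ± sqrt(65)) / 4
Numerically: x ≈ 2.2656 or x ≈ -1.7656

x = (1 + sqrt(65)) / 4 or x = (1 - sqrt(65)) / 4


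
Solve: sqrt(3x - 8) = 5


Square both sides: 3x - 8 = 5^2 = 25
3x = 25 + 8 = 33
x = 11
Check: sqrt(3*11 - 8) = sqrt(25) = 5 ✓

x = 11


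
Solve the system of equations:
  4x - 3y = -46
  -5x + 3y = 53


Using Cramer's rule:
Determinant D = (4)(3) - (-5)(-3) = 12 - 15 = -3
Dx = (-46)(3) - (53)(-3) = -138 + 159 = 21
Dy = (4)(53) - (-5)(-46) = 212 - 230 = -18
x = Dx/D = 21/-3 = -7
y = Dy/D = -18/-3 = 6

x = -7, y = 6


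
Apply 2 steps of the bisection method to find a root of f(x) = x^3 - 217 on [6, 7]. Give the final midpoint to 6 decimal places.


f(x) = x^3 - 217
f(6) = -1 < 0
f(7) = 126 > 0

Step 1: midpoint = (6.000000 + 7.000000)/2 = 6.500000
  f(6.500000) = 57.625000
  f(mid) > 0, so root is in [6.000000, 6.500000]

Step 2: midpoint = (6.000000 + 6.500000)/2 = 6.250000
  f(6.250000) = 27.140625
  f(mid) > 0, so root is in [6.000000, 6.250000]

midpoint = 6.250000


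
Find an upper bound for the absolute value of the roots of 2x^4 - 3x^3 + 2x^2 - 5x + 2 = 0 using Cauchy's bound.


Cauchy's bound: all roots r satisfy |r| <= 1 + max(|a_i/a_n|) for i = 0,...,n-1
where a_n is the leading coefficient.

Coefficients: [2, -3, 2, -5, 2]
Leading coefficient a_n = 2
Ratios |a_i/a_n|: 3/2, 1, 5/2, 1
Maximum ratio: 5/2
Cauchy's bound: |r| <= 1 + 5/2 = 7/2

Upper bound = 7/2


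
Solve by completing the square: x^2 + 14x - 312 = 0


Start: x^2 + 14x - 312 = 0
Move constant: x^2 + 14x = 312
Half of 14 is 7, squared is 49
Add 49 to both sides: x^2 + 14x + 49 = 361
(x + 7)^2 = 361
x + 7 = ±19
x = -7 + 19 = 12 or x = -7 - 19 = -26

x = -26, x = 12


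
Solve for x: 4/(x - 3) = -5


Multiply both sides by (x - 3): 4 = -5(x - 3)
Distribute: 4 = -5x + 15
-5x = 4 - 15 = -11
x = 11/5

x = 11/5


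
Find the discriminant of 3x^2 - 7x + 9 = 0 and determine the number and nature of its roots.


For ax^2 + bx + c = 0, discriminant D = b^2 - 4ac
Here a = 3, b = -7, c = 9
D = (-7)^2 - 4(3)(9) = 49 - 108 = -59

D = -59 < 0
The equation has no real roots (2 complex conjugate roots).

Discriminant = -59, no real roots (2 complex conjugate roots)


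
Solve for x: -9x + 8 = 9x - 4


Starting with: -9x + 8 = 9x - 4
Move all x terms to left: (-9 - 9)x = -4 - 8
Simplify: -18x = -12
Divide both sides by -18: x = 2/3

x = 2/3


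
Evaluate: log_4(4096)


We need the exponent such that 4^? = 4096
4^6 = 4096
Therefore log_4(4096) = 6

6


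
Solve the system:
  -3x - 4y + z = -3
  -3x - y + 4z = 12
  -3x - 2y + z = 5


Using Cramer's rule. Expand each determinant along the first row.
D  = (-3)*[(-1)*1 - 4*(-2)] - (-4)*[(-3)*1 - 4*(-3)] + 1*[(-3)*(-2) - (-1)*(-3)]
  = (-3)*(7) - (-4)*(9) + 1*(3) = 18
Dx = (-3)*[(-1)*1 - 4*(-2)] - (-4)*[12*1 - 4*5] + 1*[12*(-2) - (-1)*5]
  = (-3)*(7) - (-4)*(-8) + 1*(-19) = -72
Dy = (-3)*[12*1 - 4*5] - (-3)*[(-3)*1 - 4*(-3)] + 1*[(-3)*5 - 12*(-3)]
  = (-3)*(-8) - (-3)*(9) + 1*(21) = 72
Dz = (-3)*[(-1)*5 - 12*(-2)] - (-4)*[(-3)*5 - 12*(-3)] + (-3)*[(-3)*(-2) - (-1)*(-3)]
  = (-3)*(19) - (-4)*(21) + (-3)*(3) = 18
x = Dx/D = -72/18 = -4, y = Dy/D = 72/18 = 4, z = Dz/D = 18/18 = 1
Check eq1: (-3)(-4) + (-4)(4) + (1)(1) = -3 = -3 ✓
Check eq2: (-3)(-4) + (-1)(4) + (4)(1) = 12 = 12 ✓
Check eq3: (-3)(-4) + (-2)(4) + (1)(1) = 5 = 5 ✓

x = -4, y = 4, z = 1


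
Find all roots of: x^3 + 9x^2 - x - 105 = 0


Let p(x) = x^3 + 9x^2 - x - 105. By the rational root theorem (leading coefficient 1), any rational root is an integer divisor of 105: try ±1, ±2, ... in turn.
Test x = 1: value = -96 ≠ 0.
Test x = -1: value = -96 ≠ 0.
Test x = 3: value = 0 ✓, so (x - 3) is a factor.
Synthetic division by (x - 3): bring down 1; 1(3) + 9 = 12; 12(3) - 1 = 35; 35(3) - 105 = 0 → quotient x^2 + 12x + 35, remainder 0.
Solve the quadratic x^2 + 12x + 35 = 0: discriminant = 12^2 - 4(1)(35) = 144 - 140 = 4.
sqrt(4) = 2, so x = (-12 ± 2)/2: x = -5 or x = -7.
Collecting all roots found:

x = -7, x = -5, x = 3


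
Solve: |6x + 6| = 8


An absolute value equation |expr| = 8 gives two cases:
Case 1: 6x + 6 = 8
  6x = 2, so x = 1/3
Case 2: 6x + 6 = -8
  6x = -14, so x = -7/3

x = -7/3, x = 1/3


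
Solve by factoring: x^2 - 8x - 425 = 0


We need two numbers that multiply to -425 and add to -8.
Those numbers are 17 and -25 (since 17 * (-25) = -425 and 17 + (-25) = -8).
So x^2 - 8x - 425 = (x + 17)(x - 25) = 0
Setting each factor to zero: x = -17 or x = 25

x = -17, x = 25


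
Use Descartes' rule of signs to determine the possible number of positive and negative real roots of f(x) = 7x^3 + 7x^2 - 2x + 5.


Descartes' rule of signs:

For positive roots, count sign changes in f(x) = 7x^3 + 7x^2 - 2x + 5:
Signs of coefficients: +, +, -, +
Number of sign changes: 2
Possible positive real roots: 2, 0

For negative roots, examine f(-x) = -7x^3 + 7x^2 + 2x + 5:
Signs of coefficients: -, +, +, +
Number of sign changes: 1
Possible negative real roots: 1

Positive roots: 2 or 0; Negative roots: 1


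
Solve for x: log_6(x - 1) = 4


Convert to exponential form: x - 1 = 6^4 = 1296
x = 1296 + 1 = 1297
Check: log_6(1297 - 1) = log_6(1296) = log_6(1296) = 4 ✓

x = 1297


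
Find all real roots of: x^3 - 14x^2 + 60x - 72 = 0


Let p(x) = x^3 - 14x^2 + 60x - 72. By the rational root theorem (leading coefficient 1), any rational root is an integer divisor of 72: try ±1, ±2, ... in turn.
Test x = 1: value = -25 ≠ 0.
Test x = -1: value = -147 ≠ 0.
Test x = 2: value = 0 ✓, so (x - 2) is a factor.
Synthetic division by (x - 2): bring down 1; 1(2) - 14 = -12; (-12)(2) + 60 = 36; 36(2) - 72 = 0 → quotient x^2 - 12x + 36, remainder 0.
Solve the quadratic x^2 - 12x + 36 = 0: discriminant = (-12)^2 - 4(1)(36) = 144 - 144 = 0.
Discriminant = 0, so a double root: x = 12/2 = 6.

x = 2, x = 6 (multiplicity 2)


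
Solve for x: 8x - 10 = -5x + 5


Starting with: 8x - 10 = -5x + 5
Move all x terms to left: (8 + 5)x = 5 + 10
Simplify: 13x = 15
Divide both sides by 13: x = 15/13

x = 15/13


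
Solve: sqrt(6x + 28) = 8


Square both sides: 6x + 28 = 8^2 = 64
6x = 64 - 28 = 36
x = 6
Check: sqrt(6*6 + 28) = sqrt(64) = 8 ✓

x = 6


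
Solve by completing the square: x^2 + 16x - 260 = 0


Start: x^2 + 16x - 260 = 0
Move constant: x^2 + 16x = 260
Half of 16 is 8, squared is 64
Add 64 to both sides: x^2 + 16x + 64 = 324
(x + 8)^2 = 324
x + 8 = ±18
x = -8 + 18 = 10 or x = -8 - 18 = -26

x = -26, x = 10


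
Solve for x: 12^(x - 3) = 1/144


Express both sides with the same base.
1/144 = 12^(-2)
Since the bases match, equate exponents: x - 3 = -2
So x = -2 - (-3) = 1

x = 1


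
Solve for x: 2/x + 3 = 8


Subtract 3 from both sides: 2/x = 5
Multiply both sides by x: 2 = 5 * x
Divide by 5: x = 2/5

x = 2/5


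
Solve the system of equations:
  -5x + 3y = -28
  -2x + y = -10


Using Cramer's rule:
Determinant D = (-5)(1) - (-2)(3) = -5 + 6 = 1
Dx = (-28)(1) - (-10)(3) = -28 + 30 = 2
Dy = (-5)(-10) - (-2)(-28) = 50 - 56 = -6
x = Dx/D = 2/1 = 2
y = Dy/D = -6/1 = -6

x = 2, y = -6


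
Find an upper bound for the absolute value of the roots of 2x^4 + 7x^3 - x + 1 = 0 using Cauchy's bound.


Cauchy's bound: all roots r satisfy |r| <= 1 + max(|a_i/a_n|) for i = 0,...,n-1
where a_n is the leading coefficient.

Coefficients: [2, 7, 0, -1, 1]
Leading coefficient a_n = 2
Ratios |a_i/a_n|: 7/2, 0, 1/2, 1/2
Maximum ratio: 7/2
Cauchy's bound: |r| <= 1 + 7/2 = 9/2

Upper bound = 9/2


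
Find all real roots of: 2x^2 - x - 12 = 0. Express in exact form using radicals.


Using the quadratic formula: x = (-b ± sqrt(b^2 - 4ac)) / (2a)
Here a = 2, b = -1, c = -12
Discriminant = b^2 - 4ac = (-1)^2 - 4(2)(-12) = 1 + 96 = 97
Since discriminant = 97 > 0, there are two real roots.
x = (1 ± sqrt(97)) / 4
Numerically: x ≈ 2.7122 or x ≈ -2.2122

x = (1 + sqrt(97)) / 4 or x = (1 - sqrt(97)) / 4


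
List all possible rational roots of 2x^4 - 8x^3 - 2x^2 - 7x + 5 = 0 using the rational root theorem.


Rational root theorem: possible roots are ±p/q where:
  p divides the constant term (5): p ∈ {1, 5}
  q divides the leading coefficient (2): q ∈ {1, 2}

All possible rational roots: -5, -5/2, -1, -1/2, 1/2, 1, 5/2, 5

-5, -5/2, -1, -1/2, 1/2, 1, 5/2, 5


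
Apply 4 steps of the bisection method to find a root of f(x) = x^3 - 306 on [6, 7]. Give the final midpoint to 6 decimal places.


f(x) = x^3 - 306
f(6) = -90 < 0
f(7) = 37 > 0

Step 1: midpoint = (6.000000 + 7.000000)/2 = 6.500000
  f(6.500000) = -31.375000
  f(mid) < 0, so root is in [6.500000, 7.000000]

Step 2: midpoint = (6.500000 + 7.000000)/2 = 6.750000
  f(6.750000) = 1.546875
  f(mid) > 0, so root is in [6.500000, 6.750000]

Step 3: midpoint = (6.500000 + 6.750000)/2 = 6.625000
  f(6.625000) = -15.224609
  f(mid) < 0, so root is in [6.625000, 6.750000]

Step 4: midpoint = (6.625000 + 6.750000)/2 = 6.687500
  f(6.687500) = -6.917236
  f(mid) < 0, so root is in [6.687500, 6.750000]

midpoint = 6.687500


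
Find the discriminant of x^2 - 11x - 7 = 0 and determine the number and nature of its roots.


For ax^2 + bx + c = 0, discriminant D = b^2 - 4ac
Here a = 1, b = -11, c = -7
D = (-11)^2 - 4(1)(-7) = 121 + 28 = 149

D = 149 > 0 but not a perfect square
The equation has 2 distinct real irrational roots.

Discriminant = 149, 2 distinct real irrational roots


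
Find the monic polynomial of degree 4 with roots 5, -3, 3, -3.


A monic polynomial with roots 5, -3, 3, -3 is:
p(x) = (x - 5)(x + 3)(x - 3)(x + 3)
After multiplying by (x - 5): x - 5
After multiplying by (x + 3): x^2 - 2x - 15
After multiplying by (x - 3): x^3 - 5x^2 - 9x + 45
After multiplying by (x + 3): x^4 - 2x^3 - 24x^2 + 18x + 135

x^4 - 2x^3 - 24x^2 + 18x + 135


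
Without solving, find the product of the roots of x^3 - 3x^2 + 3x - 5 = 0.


By Vieta's formulas for x^3 + bx^2 + cx + d = 0:
  r1 + r2 + r3 = -b/a = 3
  r1*r2 + r1*r3 + r2*r3 = c/a = 3
  r1*r2*r3 = -d/a = 5


Product = 5


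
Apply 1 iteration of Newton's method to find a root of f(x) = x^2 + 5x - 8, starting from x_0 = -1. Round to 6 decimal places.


Newton's method: x_(n+1) = x_n - f(x_n)/f'(x_n)
f(x) = x^2 + 5x - 8
f'(x) = 2x + 5

Iteration 1:
  f(-1.000000) = -12.000000
  f'(-1.000000) = 3.000000
  x_1 = -1.000000 - (-12.000000)/(3.000000) = 3.000000

x_1 = 3.000000


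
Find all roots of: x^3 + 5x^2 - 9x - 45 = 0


Let p(x) = x^3 + 5x^2 - 9x - 45. By the rational root theorem (leading coefficient 1), any rational root is an integer divisor of 45: try ±1, ±2, ... in turn.
Test x = 1: value = -48 ≠ 0.
Test x = -1: value = -32 ≠ 0.
Test x = 3: value = 0 ✓, so (x - 3) is a factor.
Synthetic division by (x - 3): bring down 1; 1(3) + 5 = 8; 8(3) - 9 = 15; 15(3) - 45 = 0 → quotient x^2 + 8x + 15, remainder 0.
Solve the quadratic x^2 + 8x + 15 = 0: discriminant = 8^2 - 4(1)(15) = 64 - 60 = 4.
sqrt(4) = 2, so x = (-8 ± 2)/2: x = -3 or x = -5.
Collecting all roots found:

x = -5, x = -3, x = 3


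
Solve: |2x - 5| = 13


An absolute value equation |expr| = 13 gives two cases:
Case 1: 2x - 5 = 13
  2x = 18, so x = 9
Case 2: 2x - 5 = -13
  2x = -8, so x = -4

x = -4, x = 9


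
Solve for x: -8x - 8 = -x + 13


Starting with: -8x - 8 = -x + 13
Move all x terms to left: (-8 + 1)x = 13 + 8
Simplify: -7x = 21
Divide both sides by -7: x = -3

x = -3


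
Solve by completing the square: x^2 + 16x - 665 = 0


Start: x^2 + 16x - 665 = 0
Move constant: x^2 + 16x = 665
Half of 16 is 8, squared is 64
Add 64 to both sides: x^2 + 16x + 64 = 729
(x + 8)^2 = 729
x + 8 = ±27
x = -8 + 27 = 19 or x = -8 - 27 = -35

x = -35, x = 19


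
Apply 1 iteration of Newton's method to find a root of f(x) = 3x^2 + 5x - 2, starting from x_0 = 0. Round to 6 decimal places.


Newton's method: x_(n+1) = x_n - f(x_n)/f'(x_n)
f(x) = 3x^2 + 5x - 2
f'(x) = 6x + 5

Iteration 1:
  f(0.000000) = -2.000000
  f'(0.000000) = 5.000000
  x_1 = 0.000000 - (-2.000000)/(5.000000) = 0.400000

x_1 = 0.400000


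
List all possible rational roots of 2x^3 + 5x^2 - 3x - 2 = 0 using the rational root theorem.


Rational root theorem: possible roots are ±p/q where:
  p divides the constant term (-2): p ∈ {1, 2}
  q divides the leading coefficient (2): q ∈ {1, 2}

All possible rational roots: -2, -1, -1/2, 1/2, 1, 2

-2, -1, -1/2, 1/2, 1, 2


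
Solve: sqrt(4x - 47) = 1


Square both sides: 4x - 47 = 1^2 = 1
4x = 1 + 47 = 48
x = 12
Check: sqrt(4*12 - 47) = sqrt(1) = 1 ✓

x = 12


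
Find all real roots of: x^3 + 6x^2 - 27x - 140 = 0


Let p(x) = x^3 + 6x^2 - 27x - 140. By the rational root theorem (leading coefficient 1), any rational root is an integer divisor of 140: try ±1, ±2, ... in turn.
Test x = 1: value = -160 ≠ 0.
Test x = -1: value = -108 ≠ 0.
Test x = 2: value = -162 ≠ 0.
Test x = -2: value = -70 ≠ 0.
Test x = 4: value = -88 ≠ 0.
Test x = -4: value = 0 ✓, so (x + 4) is a factor.
Synthetic division by (x + 4): bring down 1; 1(-4) + 6 = 2; 2(-4) - 27 = -35; (-35)(-4) - 140 = 0 → quotient x^2 + 2x - 35, remainder 0.
Solve the quadratic x^2 + 2x - 35 = 0: discriminant = 2^2 - 4(1)(-35) = 4 + 140 = 144.
sqrt(144) = 12, so x = (-2 ± 12)/2: x = 5 or x = -7.

x = -7, x = -4, x = 5


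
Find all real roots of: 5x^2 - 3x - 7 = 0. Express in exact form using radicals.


Using the quadratic formula: x = (-b ± sqrt(b^2 - 4ac)) / (2a)
Here a = 5, b = -3, c = -7
Discriminant = b^2 - 4ac = (-3)^2 - 4(5)(-7) = 9 + 140 = 149
Since discriminant = 149 > 0, there are two real roots.
x = (3 ± sqrt(149)) / 10
Numerically: x ≈ 1.5207 or x ≈ -0.9207

x = (3 + sqrt(149)) / 10 or x = (3 - sqrt(149)) / 10


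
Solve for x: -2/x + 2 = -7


Subtract 2 from both sides: -2/x = -9
Multiply both sides by x: -2 = -9 * x
Divide by -9: x = 2/9

x = 2/9


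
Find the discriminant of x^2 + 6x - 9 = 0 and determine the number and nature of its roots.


For ax^2 + bx + c = 0, discriminant D = b^2 - 4ac
Here a = 1, b = 6, c = -9
D = (6)^2 - 4(1)(-9) = 36 + 36 = 72

D = 72 > 0 but not a perfect square
The equation has 2 distinct real irrational roots.

Discriminant = 72, 2 distinct real irrational roots


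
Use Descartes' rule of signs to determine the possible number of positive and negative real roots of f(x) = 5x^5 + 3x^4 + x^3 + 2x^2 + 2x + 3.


Descartes' rule of signs:

For positive roots, count sign changes in f(x) = 5x^5 + 3x^4 + x^3 + 2x^2 + 2x + 3:
Signs of coefficients: +, +, +, +, +, +
Number of sign changes: 0
Possible positive real roots: 0

For negative roots, examine f(-x) = -5x^5 + 3x^4 - x^3 + 2x^2 - 2x + 3:
Signs of coefficients: -, +, -, +, -, +
Number of sign changes: 5
Possible negative real roots: 5, 3, 1

Positive roots: 0; Negative roots: 5 or 3 or 1


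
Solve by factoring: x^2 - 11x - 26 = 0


We need two numbers that multiply to -26 and add to -11.
Those numbers are -13 and 2 (since (-13) * 2 = -26 and (-13) + 2 = -11).
So x^2 - 11x - 26 = (x - 13)(x + 2) = 0
Setting each factor to zero: x = 13 or x = -2

x = -2, x = 13


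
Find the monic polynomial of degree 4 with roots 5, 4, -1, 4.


A monic polynomial with roots 5, 4, -1, 4 is:
p(x) = (x - 5)(x - 4)(x + 1)(x - 4)
After multiplying by (x - 5): x - 5
After multiplying by (x - 4): x^2 - 9x + 20
After multiplying by (x + 1): x^3 - 8x^2 + 11x + 20
After multiplying by (x - 4): x^4 - 12x^3 + 43x^2 - 24x - 80

x^4 - 12x^3 + 43x^2 - 24x - 80


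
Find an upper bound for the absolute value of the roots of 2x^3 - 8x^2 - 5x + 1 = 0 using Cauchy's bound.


Cauchy's bound: all roots r satisfy |r| <= 1 + max(|a_i/a_n|) for i = 0,...,n-1
where a_n is the leading coefficient.

Coefficients: [2, -8, -5, 1]
Leading coefficient a_n = 2
Ratios |a_i/a_n|: 4, 5/2, 1/2
Maximum ratio: 4
Cauchy's bound: |r| <= 1 + 4 = 5

Upper bound = 5


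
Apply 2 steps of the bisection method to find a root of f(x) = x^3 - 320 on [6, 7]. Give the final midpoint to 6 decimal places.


f(x) = x^3 - 320
f(6) = -104 < 0
f(7) = 23 > 0

Step 1: midpoint = (6.000000 + 7.000000)/2 = 6.500000
  f(6.500000) = -45.375000
  f(mid) < 0, so root is in [6.500000, 7.000000]

Step 2: midpoint = (6.500000 + 7.000000)/2 = 6.750000
  f(6.750000) = -12.453125
  f(mid) < 0, so root is in [6.750000, 7.000000]

midpoint = 6.750000


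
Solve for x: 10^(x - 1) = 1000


Express both sides with the same base.
1000 = 10^3
Since the bases match, equate exponents: x - 1 = 3
So x = 3 - (-1) = 4

x = 4
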